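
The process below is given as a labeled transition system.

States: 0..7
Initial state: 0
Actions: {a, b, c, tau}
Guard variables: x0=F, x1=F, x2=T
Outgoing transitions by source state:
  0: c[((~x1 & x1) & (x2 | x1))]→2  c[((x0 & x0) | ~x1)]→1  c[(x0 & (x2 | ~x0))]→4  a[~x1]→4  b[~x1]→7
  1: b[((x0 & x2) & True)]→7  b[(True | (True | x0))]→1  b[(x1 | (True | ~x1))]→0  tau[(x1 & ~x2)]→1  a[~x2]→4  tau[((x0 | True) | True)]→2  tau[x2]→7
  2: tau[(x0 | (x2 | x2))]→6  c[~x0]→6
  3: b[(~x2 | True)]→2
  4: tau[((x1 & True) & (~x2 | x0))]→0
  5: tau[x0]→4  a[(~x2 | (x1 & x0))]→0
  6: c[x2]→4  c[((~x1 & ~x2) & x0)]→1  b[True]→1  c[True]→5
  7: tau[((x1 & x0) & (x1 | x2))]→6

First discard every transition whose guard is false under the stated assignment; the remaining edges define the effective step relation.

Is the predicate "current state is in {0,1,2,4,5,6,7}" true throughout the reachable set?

Inv-set: {0,1,2,4,5,6,7}
Reach set: {0,1,2,4,5,6,7}
  0: safe
  1: safe
  2: safe
  4: safe
  5: safe
  6: safe
  7: safe

Answer: INVARIANT HOLDS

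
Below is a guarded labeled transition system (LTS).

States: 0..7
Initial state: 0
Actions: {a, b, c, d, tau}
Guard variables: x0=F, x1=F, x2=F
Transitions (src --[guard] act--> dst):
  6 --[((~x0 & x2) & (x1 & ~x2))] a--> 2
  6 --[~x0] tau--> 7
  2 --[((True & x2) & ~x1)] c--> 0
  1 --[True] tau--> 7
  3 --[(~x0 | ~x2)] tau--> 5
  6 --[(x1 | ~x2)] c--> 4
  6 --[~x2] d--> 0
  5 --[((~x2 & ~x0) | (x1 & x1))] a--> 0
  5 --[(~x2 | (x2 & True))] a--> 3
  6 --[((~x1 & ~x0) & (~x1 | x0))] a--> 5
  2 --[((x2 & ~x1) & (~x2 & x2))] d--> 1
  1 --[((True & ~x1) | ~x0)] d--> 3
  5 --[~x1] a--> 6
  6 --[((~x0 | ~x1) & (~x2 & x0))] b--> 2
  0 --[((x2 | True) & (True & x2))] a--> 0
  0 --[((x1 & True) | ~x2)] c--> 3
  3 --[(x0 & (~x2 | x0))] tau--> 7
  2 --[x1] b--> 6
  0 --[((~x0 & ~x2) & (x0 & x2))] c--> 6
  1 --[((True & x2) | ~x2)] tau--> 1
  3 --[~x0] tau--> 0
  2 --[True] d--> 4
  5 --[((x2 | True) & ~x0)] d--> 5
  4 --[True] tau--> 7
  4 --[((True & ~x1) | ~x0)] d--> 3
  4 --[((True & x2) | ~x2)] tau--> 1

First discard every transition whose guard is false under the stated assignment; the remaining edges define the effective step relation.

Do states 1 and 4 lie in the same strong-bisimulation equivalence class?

Answer: BISIMILAR

Working:
Bisimulation quotient by refinement:
  P[0] = {{0,1,2,3,4,5,6,7}}
  P[1] = {{0},{1,4},{2},{3},{5},{6},{7}}
stable after 2 split(s): 7 block(s)
1∈{1,4}, 4∈{1,4}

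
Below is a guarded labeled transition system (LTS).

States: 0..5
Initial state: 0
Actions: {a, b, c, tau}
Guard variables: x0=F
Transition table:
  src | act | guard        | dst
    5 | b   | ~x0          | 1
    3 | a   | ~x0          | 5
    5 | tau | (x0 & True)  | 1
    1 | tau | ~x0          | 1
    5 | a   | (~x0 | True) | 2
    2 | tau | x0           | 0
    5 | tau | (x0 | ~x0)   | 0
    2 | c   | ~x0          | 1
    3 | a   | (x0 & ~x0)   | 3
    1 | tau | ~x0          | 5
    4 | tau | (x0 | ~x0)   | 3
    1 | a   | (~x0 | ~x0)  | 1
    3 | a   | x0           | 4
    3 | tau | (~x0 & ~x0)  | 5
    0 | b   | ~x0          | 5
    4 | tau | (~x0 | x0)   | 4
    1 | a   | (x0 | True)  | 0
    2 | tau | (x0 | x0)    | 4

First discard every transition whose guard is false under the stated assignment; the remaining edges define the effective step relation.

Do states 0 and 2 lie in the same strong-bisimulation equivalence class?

Answer: NOT BISIMILAR

Analysis:
Bisimulation quotient by refinement:
  π0 = {{0,1,2,3,4,5}}
  π1 = {{0},{1,3},{2},{4},{5}}
  π2 = {{0},{1},{2},{3},{4},{5}}
6 equivalence class(es) (converged in 3)
[0]={0}  [2]={2}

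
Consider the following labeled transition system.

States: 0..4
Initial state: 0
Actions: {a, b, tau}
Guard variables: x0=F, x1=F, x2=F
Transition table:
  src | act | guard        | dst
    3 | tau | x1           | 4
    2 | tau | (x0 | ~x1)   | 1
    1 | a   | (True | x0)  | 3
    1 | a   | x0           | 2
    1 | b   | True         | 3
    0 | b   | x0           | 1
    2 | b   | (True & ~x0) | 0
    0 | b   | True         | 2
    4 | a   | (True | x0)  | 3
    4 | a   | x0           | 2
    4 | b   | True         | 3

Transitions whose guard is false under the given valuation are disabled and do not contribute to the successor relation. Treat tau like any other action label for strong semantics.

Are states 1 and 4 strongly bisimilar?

Answer: BISIMILAR

Analysis:
Refine partition for ~:
  π0 = {{0,1,2,3,4}}
  π1 = {{0},{1,4},{2},{3}}
4 equivalence class(es) (converged in 2)
class of 1: {1,4}; class of 4: {1,4}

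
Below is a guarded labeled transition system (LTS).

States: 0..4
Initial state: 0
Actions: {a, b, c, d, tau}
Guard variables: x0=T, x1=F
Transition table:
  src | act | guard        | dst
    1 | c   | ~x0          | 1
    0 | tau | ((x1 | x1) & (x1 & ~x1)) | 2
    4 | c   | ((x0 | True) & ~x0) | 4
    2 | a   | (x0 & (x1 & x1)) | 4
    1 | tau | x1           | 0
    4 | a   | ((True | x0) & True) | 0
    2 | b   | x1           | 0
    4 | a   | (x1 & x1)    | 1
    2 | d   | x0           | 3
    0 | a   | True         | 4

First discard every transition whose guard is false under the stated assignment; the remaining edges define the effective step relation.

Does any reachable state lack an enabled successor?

Reach set: {0,4}
  0: a→4  [1 out]
  4: a→0  [1 out]

Answer: DEADLOCK-FREE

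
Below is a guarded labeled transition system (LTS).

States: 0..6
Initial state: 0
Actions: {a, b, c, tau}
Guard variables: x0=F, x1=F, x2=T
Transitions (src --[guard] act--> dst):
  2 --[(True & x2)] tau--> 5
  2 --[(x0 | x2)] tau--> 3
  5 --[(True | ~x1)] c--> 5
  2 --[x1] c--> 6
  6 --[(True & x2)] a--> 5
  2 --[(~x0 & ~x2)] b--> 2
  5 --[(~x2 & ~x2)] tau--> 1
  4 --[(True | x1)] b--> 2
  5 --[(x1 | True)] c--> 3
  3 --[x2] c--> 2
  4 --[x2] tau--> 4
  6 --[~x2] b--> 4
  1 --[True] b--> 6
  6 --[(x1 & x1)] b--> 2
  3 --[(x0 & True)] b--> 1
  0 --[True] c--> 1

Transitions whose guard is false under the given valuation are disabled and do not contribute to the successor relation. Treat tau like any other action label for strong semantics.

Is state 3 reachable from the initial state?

Guard filter leaves 10 enabled edge(s).
depth 0: {0}
depth 1: {1}  cumulative {0,1}
depth 2: {6}  cumulative {0,1,6}
depth 3: {5}  cumulative {0,1,5,6}
depth 4: {3}  cumulative {0,1,3,5,6}
depth 5: {2}  cumulative {0,1,2,3,5,6}
R = {0,1,2,3,5,6}
witness 3: c·b·a·c

Answer: REACHABLE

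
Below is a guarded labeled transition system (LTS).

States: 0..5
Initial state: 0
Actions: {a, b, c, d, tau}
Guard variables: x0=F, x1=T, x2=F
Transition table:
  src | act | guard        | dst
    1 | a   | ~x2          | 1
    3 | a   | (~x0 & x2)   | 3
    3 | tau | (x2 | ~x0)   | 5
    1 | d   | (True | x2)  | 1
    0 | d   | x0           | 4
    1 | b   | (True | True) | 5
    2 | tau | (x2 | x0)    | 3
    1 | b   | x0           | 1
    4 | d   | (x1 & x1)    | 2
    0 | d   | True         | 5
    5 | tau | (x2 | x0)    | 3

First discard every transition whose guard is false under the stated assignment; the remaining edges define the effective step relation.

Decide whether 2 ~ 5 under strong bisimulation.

Answer: BISIMILAR

Trace:
Refine partition for ~:
  π0 = {{0,1,2,3,4,5}}
  π1 = {{0,4},{1},{2,5},{3}}
stable after 2 split(s): 4 block(s)
class of 2: {2,5}; class of 5: {2,5}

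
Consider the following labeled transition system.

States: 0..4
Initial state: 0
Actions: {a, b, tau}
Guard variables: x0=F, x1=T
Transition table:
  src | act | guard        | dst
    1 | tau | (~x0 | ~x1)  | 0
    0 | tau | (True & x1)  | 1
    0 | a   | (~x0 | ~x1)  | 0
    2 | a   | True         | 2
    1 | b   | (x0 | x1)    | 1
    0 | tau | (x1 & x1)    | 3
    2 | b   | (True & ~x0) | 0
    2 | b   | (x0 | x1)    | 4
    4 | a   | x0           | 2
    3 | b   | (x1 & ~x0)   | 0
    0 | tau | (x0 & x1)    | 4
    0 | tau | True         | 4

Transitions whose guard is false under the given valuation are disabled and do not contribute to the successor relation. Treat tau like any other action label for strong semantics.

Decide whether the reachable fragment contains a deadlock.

R = {0,1,3,4}
  0: a→0  tau→1  tau→3  tau→4  [4 out]
  1: b→1  tau→0  [2 out]
  3: b→0  [1 out]
  4: ∅  [no exit]
Path to 4: tau

Answer: DEADLOCK at state 4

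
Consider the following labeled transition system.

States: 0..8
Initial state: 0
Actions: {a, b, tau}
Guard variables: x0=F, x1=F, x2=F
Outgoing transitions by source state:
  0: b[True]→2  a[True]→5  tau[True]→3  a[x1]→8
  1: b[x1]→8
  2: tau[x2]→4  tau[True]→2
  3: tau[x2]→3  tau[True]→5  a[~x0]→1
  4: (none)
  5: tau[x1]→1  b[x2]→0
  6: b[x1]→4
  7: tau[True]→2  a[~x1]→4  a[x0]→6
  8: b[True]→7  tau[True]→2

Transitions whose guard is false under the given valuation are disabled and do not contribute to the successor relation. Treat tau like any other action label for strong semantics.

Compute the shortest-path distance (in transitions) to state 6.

Breadth-first toward 6:
  depth 0: {0}
  depth 1: {2,3,5}
  depth 2: {1}
6 never appears.

Answer: UNREACHABLE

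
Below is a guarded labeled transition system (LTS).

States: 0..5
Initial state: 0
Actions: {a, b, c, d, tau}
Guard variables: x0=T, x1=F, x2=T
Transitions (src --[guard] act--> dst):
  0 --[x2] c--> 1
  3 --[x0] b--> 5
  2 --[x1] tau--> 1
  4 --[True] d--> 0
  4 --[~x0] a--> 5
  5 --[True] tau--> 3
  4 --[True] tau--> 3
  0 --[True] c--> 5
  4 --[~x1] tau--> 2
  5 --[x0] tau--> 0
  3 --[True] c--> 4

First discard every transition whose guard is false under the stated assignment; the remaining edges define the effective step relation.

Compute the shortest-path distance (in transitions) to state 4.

Layered search for 4:
  depth 0: {0}
  depth 1: {1,5}
  depth 2: {3}
  depth 3: {4}
4 enters at depth 3; path c·tau·c

Answer: 3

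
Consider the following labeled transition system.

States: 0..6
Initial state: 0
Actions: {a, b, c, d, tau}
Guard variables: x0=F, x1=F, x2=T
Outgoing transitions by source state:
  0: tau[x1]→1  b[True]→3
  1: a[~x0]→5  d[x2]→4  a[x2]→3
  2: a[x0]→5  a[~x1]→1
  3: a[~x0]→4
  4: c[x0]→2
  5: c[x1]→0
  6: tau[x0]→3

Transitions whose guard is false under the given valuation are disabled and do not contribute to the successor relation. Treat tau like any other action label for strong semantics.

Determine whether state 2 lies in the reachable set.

Answer: UNREACHABLE

Analysis:
After dropping false guards: 6 live edges.
Layer 0: {0}
Layer 1: {3}  cumulative {0,3}
Layer 2: {4}  cumulative {0,3,4}
Reachable = {0,3,4}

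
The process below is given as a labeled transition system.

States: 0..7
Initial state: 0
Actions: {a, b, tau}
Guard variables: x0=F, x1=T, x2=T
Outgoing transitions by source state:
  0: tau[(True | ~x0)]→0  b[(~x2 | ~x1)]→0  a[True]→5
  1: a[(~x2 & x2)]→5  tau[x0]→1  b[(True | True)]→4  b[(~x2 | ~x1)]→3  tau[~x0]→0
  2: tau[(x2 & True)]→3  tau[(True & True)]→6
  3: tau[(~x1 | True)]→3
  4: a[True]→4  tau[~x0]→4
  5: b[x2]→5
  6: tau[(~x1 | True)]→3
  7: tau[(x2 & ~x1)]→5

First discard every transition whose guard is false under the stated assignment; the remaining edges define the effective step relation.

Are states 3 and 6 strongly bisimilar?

Bisimulation quotient by refinement:
  π0 = {{0,1,2,3,4,5,6,7}}
  π1 = {{0,4},{1},{2,3,6},{5},{7}}
  π2 = {{0},{1},{2,3,6},{4},{5},{7}}
Fixed point at round 3; 6 class(es).
class of 3: {2,3,6}; class of 6: {2,3,6}

Answer: BISIMILAR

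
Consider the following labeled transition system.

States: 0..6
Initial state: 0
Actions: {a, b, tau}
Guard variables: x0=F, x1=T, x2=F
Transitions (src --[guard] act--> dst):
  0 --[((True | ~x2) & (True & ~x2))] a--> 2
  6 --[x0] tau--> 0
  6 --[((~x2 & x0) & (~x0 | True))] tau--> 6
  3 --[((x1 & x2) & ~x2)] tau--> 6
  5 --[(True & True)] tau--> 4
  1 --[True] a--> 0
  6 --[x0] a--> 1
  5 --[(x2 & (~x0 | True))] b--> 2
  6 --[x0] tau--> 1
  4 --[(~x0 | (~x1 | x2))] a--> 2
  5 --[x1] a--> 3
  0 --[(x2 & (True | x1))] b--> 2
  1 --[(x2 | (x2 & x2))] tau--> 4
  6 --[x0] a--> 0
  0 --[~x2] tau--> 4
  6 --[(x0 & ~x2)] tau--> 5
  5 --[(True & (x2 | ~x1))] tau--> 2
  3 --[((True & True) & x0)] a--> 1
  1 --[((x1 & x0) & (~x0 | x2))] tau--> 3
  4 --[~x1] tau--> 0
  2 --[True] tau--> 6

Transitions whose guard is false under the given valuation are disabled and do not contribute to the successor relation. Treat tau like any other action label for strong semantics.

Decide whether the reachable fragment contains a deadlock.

Reachable = {0,2,4,6}
  0: a→2  tau→4  [2 exit(s)]
  2: tau→6  [1 exit(s)]
  4: a→2  [1 exit(s)]
  6: ∅  [STUCK]
Path to 6: a·tau

Answer: DEADLOCK at state 6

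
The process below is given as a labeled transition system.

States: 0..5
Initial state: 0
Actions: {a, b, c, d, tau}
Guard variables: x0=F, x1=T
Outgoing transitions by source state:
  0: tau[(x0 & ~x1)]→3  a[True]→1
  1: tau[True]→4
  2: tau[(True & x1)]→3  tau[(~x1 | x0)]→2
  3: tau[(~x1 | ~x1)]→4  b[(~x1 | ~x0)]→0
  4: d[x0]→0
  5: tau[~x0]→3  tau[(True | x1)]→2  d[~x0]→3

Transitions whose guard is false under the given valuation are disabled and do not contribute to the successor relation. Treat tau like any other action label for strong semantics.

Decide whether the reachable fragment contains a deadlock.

Answer: DEADLOCK at state 4

Trace:
Reach set: {0,1,4}
  0: a→1  [1 out]
  1: tau→4  [1 out]
  4: ∅  [no exit]
Path to 4: a·tau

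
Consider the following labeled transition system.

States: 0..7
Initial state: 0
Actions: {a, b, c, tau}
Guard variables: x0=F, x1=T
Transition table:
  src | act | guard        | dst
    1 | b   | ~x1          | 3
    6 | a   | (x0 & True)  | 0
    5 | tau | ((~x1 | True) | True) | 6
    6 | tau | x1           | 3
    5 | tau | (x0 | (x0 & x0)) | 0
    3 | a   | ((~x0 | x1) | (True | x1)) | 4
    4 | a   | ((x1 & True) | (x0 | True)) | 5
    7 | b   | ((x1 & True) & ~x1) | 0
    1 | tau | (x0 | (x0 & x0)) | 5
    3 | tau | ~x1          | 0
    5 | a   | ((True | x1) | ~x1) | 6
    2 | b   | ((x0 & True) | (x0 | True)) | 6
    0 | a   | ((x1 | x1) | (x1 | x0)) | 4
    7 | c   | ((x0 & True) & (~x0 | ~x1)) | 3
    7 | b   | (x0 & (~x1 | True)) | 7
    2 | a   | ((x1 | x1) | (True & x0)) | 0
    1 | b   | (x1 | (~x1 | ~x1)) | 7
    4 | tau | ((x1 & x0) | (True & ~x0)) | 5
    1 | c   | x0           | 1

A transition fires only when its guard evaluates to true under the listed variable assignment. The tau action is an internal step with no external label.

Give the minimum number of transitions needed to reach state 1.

Answer: UNREACHABLE

Trace:
Breadth-first toward 1:
  L0 = {0}
  L1 = {4}
  L2 = {5}
  L3 = {6}
  L4 = {3}
1 never appears.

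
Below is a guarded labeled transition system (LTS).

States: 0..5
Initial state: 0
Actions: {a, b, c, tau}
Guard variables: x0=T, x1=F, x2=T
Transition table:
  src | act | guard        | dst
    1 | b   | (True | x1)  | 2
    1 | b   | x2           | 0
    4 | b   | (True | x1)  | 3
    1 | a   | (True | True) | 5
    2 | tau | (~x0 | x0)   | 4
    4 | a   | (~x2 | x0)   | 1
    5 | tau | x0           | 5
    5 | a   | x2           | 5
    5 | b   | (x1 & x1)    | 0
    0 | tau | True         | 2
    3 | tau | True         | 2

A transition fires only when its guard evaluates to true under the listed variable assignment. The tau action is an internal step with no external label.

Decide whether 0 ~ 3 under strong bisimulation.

Answer: BISIMILAR

Trace:
Refine partition for ~:
  round 0: {{0,1,2,3,4,5}}
  round 1: {{0,2,3},{1,4},{5}}
  round 2: {{0,3},{1},{2},{4},{5}}
5 equivalence class(es) (converged in 3)
[0]={0,3}  [3]={0,3}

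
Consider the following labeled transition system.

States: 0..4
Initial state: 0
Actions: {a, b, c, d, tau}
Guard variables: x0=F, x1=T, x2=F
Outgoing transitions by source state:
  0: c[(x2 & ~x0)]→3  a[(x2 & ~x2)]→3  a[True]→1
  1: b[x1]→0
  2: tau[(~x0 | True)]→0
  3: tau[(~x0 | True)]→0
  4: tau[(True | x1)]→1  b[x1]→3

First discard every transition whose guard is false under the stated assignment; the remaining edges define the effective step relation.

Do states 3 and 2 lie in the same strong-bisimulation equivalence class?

Bisimulation quotient by refinement:
  π0 = {{0,1,2,3,4}}
  π1 = {{0},{1},{2,3},{4}}
Fixed point at round 2; 4 class(es).
3∈{2,3}, 2∈{2,3}

Answer: BISIMILAR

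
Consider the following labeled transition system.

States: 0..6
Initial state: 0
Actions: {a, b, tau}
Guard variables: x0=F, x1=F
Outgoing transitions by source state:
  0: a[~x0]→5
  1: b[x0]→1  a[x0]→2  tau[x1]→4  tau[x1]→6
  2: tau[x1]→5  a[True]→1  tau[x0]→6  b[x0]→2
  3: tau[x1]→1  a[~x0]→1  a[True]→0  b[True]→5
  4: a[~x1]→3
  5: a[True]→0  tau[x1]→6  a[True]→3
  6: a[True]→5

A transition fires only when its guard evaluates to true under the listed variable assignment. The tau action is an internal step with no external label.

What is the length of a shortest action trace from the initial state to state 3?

Breadth-first toward 3:
  L0 = {0}
  L1 = {5}
  L2 = {3}
first hit 3 at d=2 via a·a

Answer: 2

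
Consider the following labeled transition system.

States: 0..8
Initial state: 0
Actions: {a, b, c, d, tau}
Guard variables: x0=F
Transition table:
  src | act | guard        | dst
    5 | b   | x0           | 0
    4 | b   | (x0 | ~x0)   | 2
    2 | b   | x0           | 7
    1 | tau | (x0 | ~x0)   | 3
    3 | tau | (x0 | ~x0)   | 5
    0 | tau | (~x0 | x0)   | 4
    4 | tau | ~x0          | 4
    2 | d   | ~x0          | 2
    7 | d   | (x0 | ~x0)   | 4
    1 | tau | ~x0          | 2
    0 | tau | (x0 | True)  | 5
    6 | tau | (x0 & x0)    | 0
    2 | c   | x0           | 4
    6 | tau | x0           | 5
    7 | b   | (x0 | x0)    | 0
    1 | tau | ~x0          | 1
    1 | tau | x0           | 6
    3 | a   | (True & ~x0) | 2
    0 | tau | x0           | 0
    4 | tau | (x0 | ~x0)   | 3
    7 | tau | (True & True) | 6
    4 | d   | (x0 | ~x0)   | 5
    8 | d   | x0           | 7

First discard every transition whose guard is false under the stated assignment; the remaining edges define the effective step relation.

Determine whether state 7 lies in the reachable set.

Answer: UNREACHABLE

Trace:
After dropping false guards: 14 live edges.
Layer 0: {0}
Layer 1: {4,5}  now seen {0,4,5}
Layer 2: {2,3}  now seen {0,2,3,4,5}
Reach set: {0,2,3,4,5}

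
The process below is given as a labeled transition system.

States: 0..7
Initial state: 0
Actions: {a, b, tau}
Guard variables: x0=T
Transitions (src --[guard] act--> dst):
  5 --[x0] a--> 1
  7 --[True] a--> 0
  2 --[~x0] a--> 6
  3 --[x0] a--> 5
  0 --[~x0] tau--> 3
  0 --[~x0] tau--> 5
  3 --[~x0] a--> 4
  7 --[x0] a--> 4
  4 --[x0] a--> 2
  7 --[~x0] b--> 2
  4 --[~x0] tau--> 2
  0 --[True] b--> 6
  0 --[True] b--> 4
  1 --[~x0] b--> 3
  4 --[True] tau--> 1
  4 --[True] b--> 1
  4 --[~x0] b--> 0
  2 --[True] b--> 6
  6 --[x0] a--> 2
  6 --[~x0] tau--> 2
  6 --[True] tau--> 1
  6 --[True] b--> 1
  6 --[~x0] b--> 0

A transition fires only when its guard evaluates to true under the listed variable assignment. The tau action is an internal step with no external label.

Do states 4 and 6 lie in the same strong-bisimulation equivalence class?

Answer: BISIMILAR

Trace:
Compute ~ classes (split until stable):
  π0 = {{0,1,2,3,4,5,6,7}}
  π1 = {{0,2},{1},{3,5,7},{4,6}}
  π2 = {{0,2},{1},{3},{4,6},{5},{7}}
6 equivalence class(es) (converged in 3)
4∈{4,6}, 6∈{4,6}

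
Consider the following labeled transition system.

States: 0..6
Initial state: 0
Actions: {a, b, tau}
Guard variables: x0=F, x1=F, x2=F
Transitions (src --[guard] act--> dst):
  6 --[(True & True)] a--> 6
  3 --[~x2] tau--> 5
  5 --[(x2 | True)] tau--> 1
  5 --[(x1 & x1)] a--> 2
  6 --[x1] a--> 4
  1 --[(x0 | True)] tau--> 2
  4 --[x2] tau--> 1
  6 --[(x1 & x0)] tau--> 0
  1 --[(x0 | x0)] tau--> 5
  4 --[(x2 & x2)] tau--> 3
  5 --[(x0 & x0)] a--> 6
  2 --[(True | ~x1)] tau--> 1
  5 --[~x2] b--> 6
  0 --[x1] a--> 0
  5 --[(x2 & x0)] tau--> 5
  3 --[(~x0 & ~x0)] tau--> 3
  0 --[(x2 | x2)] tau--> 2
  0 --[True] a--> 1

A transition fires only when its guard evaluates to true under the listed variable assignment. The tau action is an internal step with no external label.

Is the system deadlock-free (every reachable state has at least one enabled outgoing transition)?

Reachable = {0,1,2}
  0: a→1  [deg 1]
  1: tau→2  [deg 1]
  2: tau→1  [deg 1]

Answer: DEADLOCK-FREE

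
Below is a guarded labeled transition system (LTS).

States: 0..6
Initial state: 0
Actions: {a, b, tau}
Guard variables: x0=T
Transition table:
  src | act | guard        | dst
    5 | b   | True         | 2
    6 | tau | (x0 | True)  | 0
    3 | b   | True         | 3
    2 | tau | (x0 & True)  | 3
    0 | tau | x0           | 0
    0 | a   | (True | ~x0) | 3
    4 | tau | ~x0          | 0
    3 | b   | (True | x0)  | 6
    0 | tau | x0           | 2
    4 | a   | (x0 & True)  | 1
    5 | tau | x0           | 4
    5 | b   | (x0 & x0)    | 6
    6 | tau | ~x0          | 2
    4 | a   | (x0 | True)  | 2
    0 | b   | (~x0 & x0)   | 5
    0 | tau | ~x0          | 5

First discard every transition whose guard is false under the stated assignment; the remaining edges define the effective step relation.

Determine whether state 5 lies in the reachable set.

Answer: UNREACHABLE

Trace:
Guard filter leaves 12 enabled edge(s).
Layer 0: {0}
Layer 1: {2,3}  now seen {0,2,3}
Layer 2: {6}  now seen {0,2,3,6}
R = {0,2,3,6}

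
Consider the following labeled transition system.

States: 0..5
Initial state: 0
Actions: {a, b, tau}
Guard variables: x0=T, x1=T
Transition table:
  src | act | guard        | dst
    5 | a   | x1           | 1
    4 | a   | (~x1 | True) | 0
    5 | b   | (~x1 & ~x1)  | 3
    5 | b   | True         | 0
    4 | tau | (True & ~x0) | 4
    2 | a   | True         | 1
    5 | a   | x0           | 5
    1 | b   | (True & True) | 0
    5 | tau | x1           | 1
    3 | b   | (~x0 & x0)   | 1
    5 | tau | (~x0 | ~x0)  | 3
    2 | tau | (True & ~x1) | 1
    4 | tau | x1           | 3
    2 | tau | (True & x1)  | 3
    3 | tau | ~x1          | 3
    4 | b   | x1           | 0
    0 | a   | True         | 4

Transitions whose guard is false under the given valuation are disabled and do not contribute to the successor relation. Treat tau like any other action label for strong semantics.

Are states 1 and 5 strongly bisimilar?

Compute ~ classes (split until stable):
  P[0] = {{0,1,2,3,4,5}}
  P[1] = {{0},{1},{2},{3},{4,5}}
  P[2] = {{0},{1},{2},{3},{4},{5}}
Fixed point at round 3; 6 class(es).
1∈{1}, 5∈{5}

Answer: NOT BISIMILAR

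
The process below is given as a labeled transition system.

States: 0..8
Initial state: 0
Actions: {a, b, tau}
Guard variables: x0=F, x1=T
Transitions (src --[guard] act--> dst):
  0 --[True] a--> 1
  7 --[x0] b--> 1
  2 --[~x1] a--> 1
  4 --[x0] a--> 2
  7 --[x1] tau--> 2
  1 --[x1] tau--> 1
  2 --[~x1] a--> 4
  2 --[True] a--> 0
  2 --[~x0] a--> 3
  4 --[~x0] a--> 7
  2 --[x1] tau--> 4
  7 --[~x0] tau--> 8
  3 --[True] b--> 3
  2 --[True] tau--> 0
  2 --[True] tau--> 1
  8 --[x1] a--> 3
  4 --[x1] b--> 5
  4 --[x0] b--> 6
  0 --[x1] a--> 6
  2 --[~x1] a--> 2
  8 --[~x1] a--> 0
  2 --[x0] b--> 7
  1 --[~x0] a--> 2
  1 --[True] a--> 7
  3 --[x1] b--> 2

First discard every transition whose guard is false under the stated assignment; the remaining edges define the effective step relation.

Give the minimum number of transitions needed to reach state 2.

Layered search for 2:
  L0 = {0}
  L1 = {1,6}
  L2 = {2,7}
2 enters at depth 2; path a·a

Answer: 2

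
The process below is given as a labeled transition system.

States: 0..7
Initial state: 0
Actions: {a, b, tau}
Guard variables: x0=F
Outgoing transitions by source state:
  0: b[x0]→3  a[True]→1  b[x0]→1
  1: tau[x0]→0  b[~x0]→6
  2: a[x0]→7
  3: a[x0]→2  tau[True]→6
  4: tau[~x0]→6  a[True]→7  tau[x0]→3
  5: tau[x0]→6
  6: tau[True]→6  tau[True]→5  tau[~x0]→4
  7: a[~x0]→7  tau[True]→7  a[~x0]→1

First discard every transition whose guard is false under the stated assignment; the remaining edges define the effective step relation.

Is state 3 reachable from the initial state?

Guard filter leaves 11 enabled edge(s).
Layer 0: {0}
Layer 1: {1}  cumulative {0,1}
Layer 2: {6}  cumulative {0,1,6}
Layer 3: {4,5}  cumulative {0,1,4,5,6}
Layer 4: {7}  cumulative {0,1,4,5,6,7}
Reach set: {0,1,4,5,6,7}

Answer: UNREACHABLE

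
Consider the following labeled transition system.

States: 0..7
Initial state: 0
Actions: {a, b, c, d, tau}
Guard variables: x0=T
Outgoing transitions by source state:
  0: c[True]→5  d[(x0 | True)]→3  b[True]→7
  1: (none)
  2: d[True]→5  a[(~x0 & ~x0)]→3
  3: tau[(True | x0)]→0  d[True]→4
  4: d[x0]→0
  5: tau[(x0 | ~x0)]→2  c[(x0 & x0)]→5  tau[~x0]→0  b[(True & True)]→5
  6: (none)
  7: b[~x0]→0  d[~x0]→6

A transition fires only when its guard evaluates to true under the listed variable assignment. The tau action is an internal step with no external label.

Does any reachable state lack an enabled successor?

Answer: DEADLOCK at state 7

Working:
Reach set: {0,2,3,4,5,7}
  0: b→7  c→5  d→3  [3 out]
  2: d→5  [1 out]
  3: d→4  tau→0  [2 out]
  4: d→0  [1 out]
  5: b→5  c→5  tau→2  [3 out]
  7: ∅  [no exit]
witness 7: b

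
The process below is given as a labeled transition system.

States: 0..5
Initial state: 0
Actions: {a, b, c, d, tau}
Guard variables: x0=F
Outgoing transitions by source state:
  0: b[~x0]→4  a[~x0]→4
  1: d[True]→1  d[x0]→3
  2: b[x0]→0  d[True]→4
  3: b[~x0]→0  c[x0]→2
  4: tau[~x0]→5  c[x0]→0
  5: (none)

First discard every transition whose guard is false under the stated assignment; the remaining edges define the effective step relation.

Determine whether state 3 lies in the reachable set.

Answer: UNREACHABLE

Trace:
Guard filter leaves 6 enabled edge(s).
L0 = {0}
L1 = {4}  total {0,4}
L2 = {5}  total {0,4,5}
R = {0,4,5}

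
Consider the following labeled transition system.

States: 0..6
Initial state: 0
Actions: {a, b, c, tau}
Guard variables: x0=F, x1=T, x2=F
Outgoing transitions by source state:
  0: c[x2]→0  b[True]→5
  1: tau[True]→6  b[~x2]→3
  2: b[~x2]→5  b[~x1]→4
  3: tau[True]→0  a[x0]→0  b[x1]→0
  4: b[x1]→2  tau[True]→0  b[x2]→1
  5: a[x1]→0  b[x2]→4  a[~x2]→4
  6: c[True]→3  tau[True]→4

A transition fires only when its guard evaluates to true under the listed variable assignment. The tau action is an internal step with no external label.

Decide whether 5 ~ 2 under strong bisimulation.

Answer: NOT BISIMILAR

Analysis:
Refine partition for ~:
  P[0] = {{0,1,2,3,4,5,6}}
  P[1] = {{0,2},{1,3,4},{5},{6}}
  P[2] = {{0,2},{1},{3,4},{5},{6}}
stable after 3 split(s): 5 block(s)
class of 5: {5}; class of 2: {0,2}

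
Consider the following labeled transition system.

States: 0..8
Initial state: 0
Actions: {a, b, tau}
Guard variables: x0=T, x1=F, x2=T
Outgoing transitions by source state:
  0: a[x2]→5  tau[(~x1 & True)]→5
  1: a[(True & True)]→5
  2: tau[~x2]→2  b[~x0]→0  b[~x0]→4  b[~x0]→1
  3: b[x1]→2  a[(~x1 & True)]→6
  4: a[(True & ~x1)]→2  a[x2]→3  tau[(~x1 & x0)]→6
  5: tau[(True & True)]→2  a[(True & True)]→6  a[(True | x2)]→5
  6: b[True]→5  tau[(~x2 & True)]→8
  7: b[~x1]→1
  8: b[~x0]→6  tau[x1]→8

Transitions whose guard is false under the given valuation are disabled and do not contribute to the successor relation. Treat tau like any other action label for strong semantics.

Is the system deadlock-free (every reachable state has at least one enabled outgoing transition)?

Answer: DEADLOCK at state 2

Trace:
Reach set: {0,2,5,6}
  0: a→5  tau→5  [deg 2]
  2: ∅  [no exit]
  5: a→5  a→6  tau→2  [deg 3]
  6: b→5  [deg 1]
Path to 2: a·tau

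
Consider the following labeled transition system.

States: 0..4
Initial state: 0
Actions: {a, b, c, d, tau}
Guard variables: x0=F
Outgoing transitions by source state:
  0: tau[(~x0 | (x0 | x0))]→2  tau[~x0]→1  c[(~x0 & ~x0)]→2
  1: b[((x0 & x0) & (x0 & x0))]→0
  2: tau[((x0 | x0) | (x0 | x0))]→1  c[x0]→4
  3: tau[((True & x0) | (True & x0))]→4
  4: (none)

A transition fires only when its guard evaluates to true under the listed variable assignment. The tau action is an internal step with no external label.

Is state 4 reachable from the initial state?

Answer: UNREACHABLE

Working:
After dropping false guards: 3 live edges.
Layer 0: {0}
Layer 1: {1,2}  cumulative {0,1,2}
Reach set: {0,1,2}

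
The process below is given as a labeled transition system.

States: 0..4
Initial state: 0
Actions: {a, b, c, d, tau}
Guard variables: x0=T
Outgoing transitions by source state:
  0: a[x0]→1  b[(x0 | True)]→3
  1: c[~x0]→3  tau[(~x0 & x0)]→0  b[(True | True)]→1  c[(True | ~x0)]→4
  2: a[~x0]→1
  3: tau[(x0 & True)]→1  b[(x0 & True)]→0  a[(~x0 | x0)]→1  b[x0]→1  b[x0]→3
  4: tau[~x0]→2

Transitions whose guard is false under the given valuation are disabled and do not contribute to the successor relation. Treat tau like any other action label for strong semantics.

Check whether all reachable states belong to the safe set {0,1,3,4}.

Answer: INVARIANT HOLDS

Analysis:
Inv-set: {0,1,3,4}
R = {0,1,3,4}
  0: safe
  1: safe
  3: safe
  4: safe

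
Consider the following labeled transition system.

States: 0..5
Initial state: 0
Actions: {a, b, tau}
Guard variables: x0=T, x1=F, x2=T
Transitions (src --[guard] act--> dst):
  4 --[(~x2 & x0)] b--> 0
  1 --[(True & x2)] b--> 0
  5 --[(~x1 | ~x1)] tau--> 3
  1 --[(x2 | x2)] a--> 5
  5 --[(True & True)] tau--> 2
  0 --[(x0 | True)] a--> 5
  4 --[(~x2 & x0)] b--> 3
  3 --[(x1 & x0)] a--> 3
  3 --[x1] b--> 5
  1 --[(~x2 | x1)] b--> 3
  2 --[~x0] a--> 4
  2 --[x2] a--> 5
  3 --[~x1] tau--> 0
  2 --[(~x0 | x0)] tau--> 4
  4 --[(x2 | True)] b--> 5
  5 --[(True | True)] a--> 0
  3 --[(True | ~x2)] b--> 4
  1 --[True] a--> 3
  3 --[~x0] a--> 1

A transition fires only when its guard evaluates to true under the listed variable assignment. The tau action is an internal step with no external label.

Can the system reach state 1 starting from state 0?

Answer: UNREACHABLE

Analysis:
12 transition(s) survive guard evaluation.
depth 0: {0}
depth 1: {5}  cumulative {0,5}
depth 2: {2,3}  cumulative {0,2,3,5}
depth 3: {4}  cumulative {0,2,3,4,5}
Reach set: {0,2,3,4,5}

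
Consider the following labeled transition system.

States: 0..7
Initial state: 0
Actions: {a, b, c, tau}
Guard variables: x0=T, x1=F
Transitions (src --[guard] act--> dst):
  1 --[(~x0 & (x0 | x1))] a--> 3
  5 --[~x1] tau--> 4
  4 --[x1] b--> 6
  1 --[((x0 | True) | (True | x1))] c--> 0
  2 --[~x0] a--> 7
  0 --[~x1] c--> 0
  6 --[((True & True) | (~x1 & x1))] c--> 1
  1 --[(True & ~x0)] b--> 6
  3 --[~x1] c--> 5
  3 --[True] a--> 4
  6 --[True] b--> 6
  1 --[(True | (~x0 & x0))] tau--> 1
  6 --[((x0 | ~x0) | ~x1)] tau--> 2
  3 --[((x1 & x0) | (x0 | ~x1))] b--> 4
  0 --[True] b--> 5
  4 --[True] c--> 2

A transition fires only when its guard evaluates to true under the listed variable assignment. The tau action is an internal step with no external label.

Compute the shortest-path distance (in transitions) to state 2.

Breadth-first toward 2:
  Layer 0: {0}
  Layer 1: {5}
  Layer 2: {4}
  Layer 3: {2}
2 enters at depth 3; path b·tau·c

Answer: 3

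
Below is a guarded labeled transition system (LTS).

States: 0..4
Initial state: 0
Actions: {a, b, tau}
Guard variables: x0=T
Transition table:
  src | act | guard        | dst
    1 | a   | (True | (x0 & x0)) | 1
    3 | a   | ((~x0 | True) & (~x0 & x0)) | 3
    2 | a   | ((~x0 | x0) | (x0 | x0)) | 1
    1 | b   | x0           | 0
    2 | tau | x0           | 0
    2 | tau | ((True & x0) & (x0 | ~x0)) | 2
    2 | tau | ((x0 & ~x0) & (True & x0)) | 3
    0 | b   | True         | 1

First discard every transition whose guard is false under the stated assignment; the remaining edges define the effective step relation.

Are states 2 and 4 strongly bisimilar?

Answer: NOT BISIMILAR

Working:
Compute ~ classes (split until stable):
  P[0] = {{0,1,2,3,4}}
  P[1] = {{0},{1},{2},{3,4}}
4 equivalence class(es) (converged in 2)
2∈{2}, 4∈{3,4}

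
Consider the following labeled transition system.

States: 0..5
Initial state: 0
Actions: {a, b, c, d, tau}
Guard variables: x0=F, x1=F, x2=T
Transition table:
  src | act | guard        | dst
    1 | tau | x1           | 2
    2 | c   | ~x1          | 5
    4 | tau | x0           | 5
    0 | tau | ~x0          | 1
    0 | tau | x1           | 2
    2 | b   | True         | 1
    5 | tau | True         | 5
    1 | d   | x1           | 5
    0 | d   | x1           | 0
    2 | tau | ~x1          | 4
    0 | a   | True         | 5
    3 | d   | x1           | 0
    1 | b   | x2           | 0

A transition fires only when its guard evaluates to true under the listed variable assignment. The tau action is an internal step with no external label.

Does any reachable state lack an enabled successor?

Answer: DEADLOCK-FREE

Analysis:
R = {0,1,5}
  0: a→5  tau→1  [2 out]
  1: b→0  [1 out]
  5: tau→5  [1 out]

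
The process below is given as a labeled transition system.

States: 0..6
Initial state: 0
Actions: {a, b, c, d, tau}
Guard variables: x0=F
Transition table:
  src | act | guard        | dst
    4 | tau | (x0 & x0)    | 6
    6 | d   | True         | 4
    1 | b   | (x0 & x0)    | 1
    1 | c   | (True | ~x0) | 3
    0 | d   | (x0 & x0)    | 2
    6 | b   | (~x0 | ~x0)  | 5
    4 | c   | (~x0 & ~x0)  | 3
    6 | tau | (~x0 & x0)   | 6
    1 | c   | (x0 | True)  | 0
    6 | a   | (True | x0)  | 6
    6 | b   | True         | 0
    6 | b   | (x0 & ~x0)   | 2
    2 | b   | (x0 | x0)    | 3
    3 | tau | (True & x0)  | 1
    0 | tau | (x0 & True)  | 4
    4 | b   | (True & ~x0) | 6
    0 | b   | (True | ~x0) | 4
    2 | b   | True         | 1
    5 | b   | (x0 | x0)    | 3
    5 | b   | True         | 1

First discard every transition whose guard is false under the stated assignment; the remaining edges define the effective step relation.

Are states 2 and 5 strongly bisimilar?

Bisimulation quotient by refinement:
  π0 = {{0,1,2,3,4,5,6}}
  π1 = {{0,2,5},{1},{3},{4},{6}}
  π2 = {{0},{1},{2,5},{3},{4},{6}}
Fixed point at round 3; 6 class(es).
class of 2: {2,5}; class of 5: {2,5}

Answer: BISIMILAR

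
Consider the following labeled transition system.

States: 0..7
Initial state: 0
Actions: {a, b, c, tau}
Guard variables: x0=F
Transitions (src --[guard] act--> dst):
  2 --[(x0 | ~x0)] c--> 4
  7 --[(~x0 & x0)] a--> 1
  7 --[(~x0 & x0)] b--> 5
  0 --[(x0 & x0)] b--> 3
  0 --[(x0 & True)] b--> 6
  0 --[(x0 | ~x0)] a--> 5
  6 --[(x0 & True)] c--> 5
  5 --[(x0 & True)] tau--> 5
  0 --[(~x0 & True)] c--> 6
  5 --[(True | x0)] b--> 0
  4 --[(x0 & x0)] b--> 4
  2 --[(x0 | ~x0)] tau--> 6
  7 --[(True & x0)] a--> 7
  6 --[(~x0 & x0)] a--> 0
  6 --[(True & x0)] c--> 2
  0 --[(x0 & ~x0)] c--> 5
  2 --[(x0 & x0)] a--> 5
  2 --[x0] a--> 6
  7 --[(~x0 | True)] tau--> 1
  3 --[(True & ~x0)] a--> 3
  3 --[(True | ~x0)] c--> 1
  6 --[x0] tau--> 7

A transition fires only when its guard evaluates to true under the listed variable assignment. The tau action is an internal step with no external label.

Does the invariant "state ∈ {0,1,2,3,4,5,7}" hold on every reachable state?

Answer: INVARIANT VIOLATED at state 6

Trace:
Allowed set {0,1,2,3,4,5,7}
R = {0,5,6}
  0: safe
  5: safe
  6: ✗ unsafe
reach 6 via c — violates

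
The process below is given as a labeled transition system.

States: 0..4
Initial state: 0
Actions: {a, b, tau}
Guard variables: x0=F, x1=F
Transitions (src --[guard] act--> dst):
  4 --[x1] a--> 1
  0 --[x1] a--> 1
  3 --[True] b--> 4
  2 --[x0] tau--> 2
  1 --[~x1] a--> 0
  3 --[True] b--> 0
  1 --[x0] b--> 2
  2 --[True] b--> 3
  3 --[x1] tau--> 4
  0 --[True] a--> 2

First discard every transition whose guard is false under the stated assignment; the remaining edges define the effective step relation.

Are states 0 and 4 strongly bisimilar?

Answer: NOT BISIMILAR

Working:
Compute ~ classes (split until stable):
  π0 = {{0,1,2,3,4}}
  π1 = {{0,1},{2,3},{4}}
  π2 = {{0},{1},{2},{3},{4}}
Fixed point at round 3; 5 class(es).
[0]={0}  [4]={4}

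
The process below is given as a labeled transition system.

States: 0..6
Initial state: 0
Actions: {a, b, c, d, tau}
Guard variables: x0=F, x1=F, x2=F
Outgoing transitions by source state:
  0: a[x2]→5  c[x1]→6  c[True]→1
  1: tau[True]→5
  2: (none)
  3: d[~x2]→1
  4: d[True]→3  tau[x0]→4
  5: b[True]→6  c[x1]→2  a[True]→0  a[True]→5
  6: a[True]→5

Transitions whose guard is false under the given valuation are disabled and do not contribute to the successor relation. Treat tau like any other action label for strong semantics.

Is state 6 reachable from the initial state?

8 transition(s) survive guard evaluation.
Layer 0: {0}
Layer 1: {1}  now seen {0,1}
Layer 2: {5}  now seen {0,1,5}
Layer 3: {6}  now seen {0,1,5,6}
R = {0,1,5,6}
Path to 6: c·tau·b

Answer: REACHABLE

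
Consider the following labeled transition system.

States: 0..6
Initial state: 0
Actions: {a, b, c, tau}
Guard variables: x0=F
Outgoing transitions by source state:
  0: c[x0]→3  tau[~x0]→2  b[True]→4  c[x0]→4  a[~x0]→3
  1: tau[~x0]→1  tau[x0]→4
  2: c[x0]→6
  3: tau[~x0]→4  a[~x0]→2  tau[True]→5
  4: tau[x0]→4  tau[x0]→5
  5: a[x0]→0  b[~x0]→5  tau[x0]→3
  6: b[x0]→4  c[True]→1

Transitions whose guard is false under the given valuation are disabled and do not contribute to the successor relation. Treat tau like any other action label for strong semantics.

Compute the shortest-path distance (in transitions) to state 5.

BFS to 5:
  Layer 0: {0}
  Layer 1: {2,3,4}
  Layer 2: {5}
5 enters at depth 2; path a·tau

Answer: 2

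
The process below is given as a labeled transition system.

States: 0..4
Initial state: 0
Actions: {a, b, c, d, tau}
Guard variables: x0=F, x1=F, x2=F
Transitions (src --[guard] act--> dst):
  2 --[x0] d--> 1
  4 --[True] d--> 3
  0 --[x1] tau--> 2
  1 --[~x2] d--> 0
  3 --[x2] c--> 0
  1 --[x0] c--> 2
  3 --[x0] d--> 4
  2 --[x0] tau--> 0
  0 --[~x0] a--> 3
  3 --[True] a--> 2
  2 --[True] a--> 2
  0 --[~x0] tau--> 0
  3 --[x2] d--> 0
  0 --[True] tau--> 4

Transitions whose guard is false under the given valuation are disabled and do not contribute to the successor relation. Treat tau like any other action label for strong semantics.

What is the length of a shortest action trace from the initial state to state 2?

Answer: 2

Analysis:
Breadth-first toward 2:
  Layer 0: {0}
  Layer 1: {3,4}
  Layer 2: {2}
depth(2)=2, e.g. a·a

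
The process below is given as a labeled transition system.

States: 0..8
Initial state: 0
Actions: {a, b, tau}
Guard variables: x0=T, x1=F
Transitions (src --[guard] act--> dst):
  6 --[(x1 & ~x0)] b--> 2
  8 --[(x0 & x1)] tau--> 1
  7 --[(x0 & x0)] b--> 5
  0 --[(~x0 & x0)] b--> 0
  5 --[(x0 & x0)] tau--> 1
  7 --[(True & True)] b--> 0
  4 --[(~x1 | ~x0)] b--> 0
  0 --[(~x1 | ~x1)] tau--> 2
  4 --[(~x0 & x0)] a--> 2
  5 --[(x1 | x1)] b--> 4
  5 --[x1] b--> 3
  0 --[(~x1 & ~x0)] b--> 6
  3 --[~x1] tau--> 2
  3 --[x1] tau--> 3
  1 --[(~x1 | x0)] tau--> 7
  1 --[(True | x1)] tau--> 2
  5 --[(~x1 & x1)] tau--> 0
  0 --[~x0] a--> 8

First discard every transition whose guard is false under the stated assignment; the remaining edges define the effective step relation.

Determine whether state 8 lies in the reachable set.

Guard filter leaves 8 enabled edge(s).
L0 = {0}
L1 = {2}  total {0,2}
R = {0,2}

Answer: UNREACHABLE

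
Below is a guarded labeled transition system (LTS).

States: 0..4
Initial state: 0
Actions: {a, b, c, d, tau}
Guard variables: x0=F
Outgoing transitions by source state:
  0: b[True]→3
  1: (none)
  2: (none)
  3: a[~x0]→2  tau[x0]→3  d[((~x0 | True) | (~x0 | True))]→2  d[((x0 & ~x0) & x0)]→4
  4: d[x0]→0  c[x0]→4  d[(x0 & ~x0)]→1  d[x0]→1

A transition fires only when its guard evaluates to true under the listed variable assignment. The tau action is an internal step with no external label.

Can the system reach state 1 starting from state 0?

Answer: UNREACHABLE

Trace:
3 transition(s) survive guard evaluation.
L0 = {0}
L1 = {3}  total {0,3}
L2 = {2}  total {0,2,3}
R = {0,2,3}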